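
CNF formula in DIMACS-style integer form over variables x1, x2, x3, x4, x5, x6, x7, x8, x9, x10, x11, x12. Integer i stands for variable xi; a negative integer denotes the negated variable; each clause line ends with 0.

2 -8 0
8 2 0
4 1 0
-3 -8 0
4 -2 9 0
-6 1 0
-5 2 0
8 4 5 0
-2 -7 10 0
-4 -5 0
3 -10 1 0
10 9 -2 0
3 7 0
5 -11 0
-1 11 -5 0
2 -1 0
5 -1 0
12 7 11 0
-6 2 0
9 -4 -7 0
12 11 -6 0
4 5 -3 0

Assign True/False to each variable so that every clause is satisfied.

x1=0  x2=1  x3=1  x4=1  x5=0  x6=0  x7=0  x8=0  x9=1  x10=0  x11=0  x12=1

Check each clause:
  1. (NOT x8 OR x2) — NOT x8 is true.
  2. (x2 OR x8) — x2 is true.
  3. (x4 OR x1) — x4 is true.
  4. (NOT x8 OR NOT x3) — NOT x8 is true.
  5. (x4 OR NOT x2 OR x9) — x9 is true.
  6. (NOT x6 OR x1) — NOT x6 is true.
  7. (NOT x5 OR x2) — x2 is true.
  8. (x4 OR x5 OR x8) — x4 is true.
  9. (NOT x7 OR NOT x2 OR x10) — NOT x7 is true.
  10. (NOT x4 OR NOT x5) — NOT x5 is true.
  11. (x1 OR NOT x10 OR x3) — x3 is true.
  12. (x10 OR x9 OR NOT x2) — x9 is true.
  13. (x3 OR x7) — x3 is true.
  14. (x5 OR NOT x11) — NOT x11 is true.
  15. (NOT x5 OR x11 OR NOT x1) — NOT x1 is true.
  16. (NOT x1 OR x2) — x2 is true.
  17. (x5 OR NOT x1) — NOT x1 is true.
  18. (x11 OR x7 OR x12) — x12 is true.
  19. (x2 OR NOT x6) — x2 is true.
  20. (NOT x4 OR x9 OR NOT x7) — x9 is true.
  21. (x12 OR NOT x6 OR x11) — NOT x6 is true.
  22. (x5 OR NOT x3 OR x4) — x4 is true.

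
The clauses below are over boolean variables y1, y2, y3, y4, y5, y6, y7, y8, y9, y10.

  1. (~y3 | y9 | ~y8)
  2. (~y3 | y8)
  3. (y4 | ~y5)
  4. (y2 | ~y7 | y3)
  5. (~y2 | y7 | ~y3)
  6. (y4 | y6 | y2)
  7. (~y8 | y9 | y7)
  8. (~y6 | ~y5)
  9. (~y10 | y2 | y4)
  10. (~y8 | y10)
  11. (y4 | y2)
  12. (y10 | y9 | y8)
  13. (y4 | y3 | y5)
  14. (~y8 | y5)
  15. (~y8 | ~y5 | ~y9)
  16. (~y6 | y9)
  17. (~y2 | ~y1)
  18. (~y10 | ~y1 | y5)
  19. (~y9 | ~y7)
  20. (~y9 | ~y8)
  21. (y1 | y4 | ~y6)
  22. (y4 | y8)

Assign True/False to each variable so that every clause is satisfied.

y1=F, y2=T, y3=F, y4=T, y5=F, y6=T, y7=F, y8=F, y9=T, y10=F

Pure literal: y4 appears only positively; assign y4 = True.
Try y1 = False.
Try y2 = True.
The remaining clauses are satisfied by y3 = False, y5 = False, y6 = True, y7 = False, y8 = False, y9 = True, y10 = False.
Every clause has at least one true literal under this assignment.
Check each clause:
  1. (~y8 | ~y3 | y9) — ~y8 is true.
  2. (y8 | ~y3) — ~y3 is true.
  3. (~y5 | y4) — ~y5 is true.
  4. (y2 | y3 | ~y7) — ~y7 is true.
  5. (~y2 | ~y3 | y7) — ~y3 is true.
  6. (y6 | y2 | y4) — y2 is true.
  7. (y9 | ~y8 | y7) — ~y8 is true.
  8. (~y5 | ~y6) — ~y5 is true.
  9. (y2 | ~y10 | y4) — y2 is true.
  10. (y10 | ~y8) — ~y8 is true.
  11. (y2 | y4) — y2 is true.
  12. (y10 | y9 | y8) — y9 is true.
  13. (y3 | y4 | y5) — y4 is true.
  14. (~y8 | y5) — ~y8 is true.
  15. (~y9 | ~y5 | ~y8) — ~y8 is true.
  16. (~y6 | y9) — y9 is true.
  17. (~y2 | ~y1) — ~y1 is true.
  18. (~y1 | y5 | ~y10) — ~y10 is true.
  19. (~y9 | ~y7) — ~y7 is true.
  20. (~y8 | ~y9) — ~y8 is true.
  21. (~y6 | y4 | y1) — y4 is true.
  22. (y8 | y4) — y4 is true.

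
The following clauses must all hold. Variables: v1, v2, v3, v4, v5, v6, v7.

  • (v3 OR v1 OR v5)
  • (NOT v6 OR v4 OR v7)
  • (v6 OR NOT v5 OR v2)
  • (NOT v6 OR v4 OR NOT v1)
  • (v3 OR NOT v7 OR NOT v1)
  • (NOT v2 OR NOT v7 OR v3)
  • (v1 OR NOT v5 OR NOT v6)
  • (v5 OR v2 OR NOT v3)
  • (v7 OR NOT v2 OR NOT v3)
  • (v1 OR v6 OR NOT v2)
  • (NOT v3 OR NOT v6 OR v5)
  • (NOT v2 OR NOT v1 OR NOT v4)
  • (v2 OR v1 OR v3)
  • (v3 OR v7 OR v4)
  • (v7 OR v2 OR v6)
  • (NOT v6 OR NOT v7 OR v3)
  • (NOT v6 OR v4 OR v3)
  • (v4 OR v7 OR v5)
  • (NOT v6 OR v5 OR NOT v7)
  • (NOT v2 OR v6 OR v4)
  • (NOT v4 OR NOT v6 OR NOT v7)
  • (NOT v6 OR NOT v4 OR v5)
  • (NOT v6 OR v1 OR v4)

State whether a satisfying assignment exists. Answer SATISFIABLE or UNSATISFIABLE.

Branch on v1: take v1 = True.
The remaining clauses are satisfied by v2 = False, v3 = False, v4 = True, v5 = True, v6 = True, v7 = False.
So v1 = True, v2 = False, v3 = False, v4 = True, v5 = True, v6 = True, v7 = False is a satisfying assignment.

SATISFIABLE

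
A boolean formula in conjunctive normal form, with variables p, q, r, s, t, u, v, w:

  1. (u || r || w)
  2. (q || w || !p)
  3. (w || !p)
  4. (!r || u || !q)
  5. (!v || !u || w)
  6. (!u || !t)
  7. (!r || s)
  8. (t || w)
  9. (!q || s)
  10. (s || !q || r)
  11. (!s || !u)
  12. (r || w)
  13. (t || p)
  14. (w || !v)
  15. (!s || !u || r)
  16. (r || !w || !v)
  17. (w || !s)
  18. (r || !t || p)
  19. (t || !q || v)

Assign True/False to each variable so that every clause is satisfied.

Try p = True.
  then w is forced to True.
Try q = False.
The remaining clauses are satisfied by r = False, s = False, t = False, u = False, v = False.

p = T, q = F, r = F, s = F, t = F, u = F, v = F, w = T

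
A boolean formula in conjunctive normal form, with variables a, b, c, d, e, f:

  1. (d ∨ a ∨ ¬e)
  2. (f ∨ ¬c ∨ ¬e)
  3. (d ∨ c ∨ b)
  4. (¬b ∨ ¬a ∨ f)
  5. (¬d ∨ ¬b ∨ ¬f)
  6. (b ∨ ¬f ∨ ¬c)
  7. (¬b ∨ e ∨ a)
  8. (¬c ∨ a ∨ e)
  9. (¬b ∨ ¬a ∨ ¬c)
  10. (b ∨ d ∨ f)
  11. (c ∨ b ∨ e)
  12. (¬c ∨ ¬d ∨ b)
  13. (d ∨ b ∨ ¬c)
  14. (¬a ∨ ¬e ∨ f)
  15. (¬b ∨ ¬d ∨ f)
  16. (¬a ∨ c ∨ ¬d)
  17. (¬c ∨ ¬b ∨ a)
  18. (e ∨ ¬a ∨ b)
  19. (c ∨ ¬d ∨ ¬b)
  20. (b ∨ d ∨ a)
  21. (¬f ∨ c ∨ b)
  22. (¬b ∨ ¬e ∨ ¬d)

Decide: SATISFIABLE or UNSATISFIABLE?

Set a = True and propagate.
Try b = True.
  then f is forced to True.
  then d is forced to False.
  then c is forced to False.
e is now unconstrained; take e = False.
Every clause has at least one true literal under this assignment.
So a=True  b=True  c=False  d=False  e=False  f=True is a satisfying assignment.

SATISFIABLE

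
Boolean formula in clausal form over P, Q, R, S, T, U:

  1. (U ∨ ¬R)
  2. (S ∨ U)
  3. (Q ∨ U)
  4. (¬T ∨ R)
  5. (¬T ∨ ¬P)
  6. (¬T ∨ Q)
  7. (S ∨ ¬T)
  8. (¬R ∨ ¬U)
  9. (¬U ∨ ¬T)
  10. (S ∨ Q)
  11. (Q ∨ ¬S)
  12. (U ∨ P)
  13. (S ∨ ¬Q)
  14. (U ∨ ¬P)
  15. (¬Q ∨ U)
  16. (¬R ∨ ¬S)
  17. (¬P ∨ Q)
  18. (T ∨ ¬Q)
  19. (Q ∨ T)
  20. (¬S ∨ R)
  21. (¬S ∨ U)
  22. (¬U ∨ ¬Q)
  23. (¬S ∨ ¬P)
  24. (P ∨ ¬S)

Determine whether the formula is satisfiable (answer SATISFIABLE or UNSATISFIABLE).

Q = True:
  propagation gives S=True, U=True; an empty clause results — contradiction.
Q = False:
  propagation gives U=True, T=False; an empty clause results — contradiction.
Every branch closes, so no satisfying assignment exists.

UNSATISFIABLE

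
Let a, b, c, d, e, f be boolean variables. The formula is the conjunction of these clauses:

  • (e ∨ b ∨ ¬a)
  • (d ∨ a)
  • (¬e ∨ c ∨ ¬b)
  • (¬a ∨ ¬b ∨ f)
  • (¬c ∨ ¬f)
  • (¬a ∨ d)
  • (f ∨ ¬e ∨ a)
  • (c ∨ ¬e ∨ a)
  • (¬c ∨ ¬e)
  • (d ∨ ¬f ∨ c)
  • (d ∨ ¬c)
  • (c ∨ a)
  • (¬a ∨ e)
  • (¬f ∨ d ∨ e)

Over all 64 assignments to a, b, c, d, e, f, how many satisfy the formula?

4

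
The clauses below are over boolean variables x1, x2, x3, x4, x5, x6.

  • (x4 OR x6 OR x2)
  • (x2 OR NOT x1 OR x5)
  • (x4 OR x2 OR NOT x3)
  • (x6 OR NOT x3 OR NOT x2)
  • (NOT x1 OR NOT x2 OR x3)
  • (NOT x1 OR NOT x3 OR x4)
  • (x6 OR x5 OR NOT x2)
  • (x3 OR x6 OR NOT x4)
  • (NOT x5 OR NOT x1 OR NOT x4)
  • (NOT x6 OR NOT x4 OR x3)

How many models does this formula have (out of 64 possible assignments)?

Split on x2, then x3.
  x2=T, x3=T: 5 of the 16 assignments to (x1,x4,x5,x6) work.
  x2=T, x3=F: remaining (x1,x4,x5,x6) ∈ {(F,F,F,T); (F,F,T,F); (F,F,T,T)} — 3.
  x2=F, x3=T: remaining (x1,x4,x5,x6) ∈ {(F,T,F,F); (F,T,F,T); (F,T,T,F); (F,T,T,T)} — 4.
  x2=F, x3=F: remaining (x1,x4,x5,x6) ∈ {(F,F,F,T); (F,F,T,T); (T,F,T,T)} — 3.
Total: 5 + 3 + 4 + 3 = 15.

15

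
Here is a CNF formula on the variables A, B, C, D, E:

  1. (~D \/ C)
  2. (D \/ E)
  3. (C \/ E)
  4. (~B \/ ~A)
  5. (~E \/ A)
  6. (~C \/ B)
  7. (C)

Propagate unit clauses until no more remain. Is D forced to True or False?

True

(C) is a unit clause: C = True.
(B \/ ~C): since C = True, the clause reduces to (B). B = True.
(~A \/ ~B) with B = True leaves only ~A, so A = False.
In (~E \/ A), A is now false; ~E must hold, so E = False.
(E \/ D): since E = False, the clause reduces to (D). D = True.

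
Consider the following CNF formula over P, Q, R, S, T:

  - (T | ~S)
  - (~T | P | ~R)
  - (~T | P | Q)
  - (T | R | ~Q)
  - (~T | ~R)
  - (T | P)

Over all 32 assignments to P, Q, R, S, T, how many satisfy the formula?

Split on T, then P.
  T=T, P=T: remaining (Q,R,S) ∈ {(F,F,F); (F,F,T); (T,F,F); (T,F,T)} — 4.
  T=T, P=F: remaining (Q,R,S) ∈ {(T,F,F); (T,F,T)} — 2.
  T=F, P=T: remaining (Q,R,S) ∈ {(F,F,F); (F,T,F); (T,T,F)} — 3.
  T=F, P=F: a clause becomes empty — 0.
Total: 4 + 2 + 3 + 0 = 9.

9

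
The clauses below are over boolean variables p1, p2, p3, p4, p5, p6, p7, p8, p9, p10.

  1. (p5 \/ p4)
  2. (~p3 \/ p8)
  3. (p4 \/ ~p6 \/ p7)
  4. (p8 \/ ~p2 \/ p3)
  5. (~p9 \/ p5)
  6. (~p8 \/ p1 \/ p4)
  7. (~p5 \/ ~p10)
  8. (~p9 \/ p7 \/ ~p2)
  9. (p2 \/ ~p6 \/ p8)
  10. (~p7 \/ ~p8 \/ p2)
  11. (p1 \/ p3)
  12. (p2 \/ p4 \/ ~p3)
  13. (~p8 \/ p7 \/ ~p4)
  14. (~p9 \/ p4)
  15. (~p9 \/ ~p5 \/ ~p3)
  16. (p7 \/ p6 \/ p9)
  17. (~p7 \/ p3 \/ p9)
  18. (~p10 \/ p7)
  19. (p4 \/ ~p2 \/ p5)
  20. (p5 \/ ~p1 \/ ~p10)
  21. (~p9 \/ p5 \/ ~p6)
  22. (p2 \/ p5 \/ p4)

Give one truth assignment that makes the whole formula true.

p1=T, p2=F, p3=F, p4=T, p5=T, p6=F, p7=T, p8=F, p9=T, p10=F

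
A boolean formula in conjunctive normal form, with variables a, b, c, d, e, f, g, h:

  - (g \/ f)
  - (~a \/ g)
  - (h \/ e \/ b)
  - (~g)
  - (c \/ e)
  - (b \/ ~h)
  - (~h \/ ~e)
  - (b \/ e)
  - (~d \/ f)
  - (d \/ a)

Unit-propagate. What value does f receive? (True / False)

True

(~g) is a unit clause: g = False.
(f \/ g) with g = False leaves only f, so f = True.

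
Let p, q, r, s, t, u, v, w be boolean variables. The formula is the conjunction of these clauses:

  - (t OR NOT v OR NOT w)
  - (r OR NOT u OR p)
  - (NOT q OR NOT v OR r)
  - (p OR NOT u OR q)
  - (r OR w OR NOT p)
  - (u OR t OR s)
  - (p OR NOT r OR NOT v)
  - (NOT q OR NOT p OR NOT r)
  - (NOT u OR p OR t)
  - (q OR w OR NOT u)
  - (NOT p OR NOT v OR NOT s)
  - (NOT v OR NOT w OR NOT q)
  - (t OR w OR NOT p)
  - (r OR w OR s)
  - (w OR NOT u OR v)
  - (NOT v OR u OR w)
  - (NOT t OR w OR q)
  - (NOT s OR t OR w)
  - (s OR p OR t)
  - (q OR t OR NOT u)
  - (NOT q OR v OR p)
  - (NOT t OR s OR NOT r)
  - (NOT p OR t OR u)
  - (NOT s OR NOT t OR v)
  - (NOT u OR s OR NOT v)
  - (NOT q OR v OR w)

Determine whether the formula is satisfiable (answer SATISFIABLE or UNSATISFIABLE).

SATISFIABLE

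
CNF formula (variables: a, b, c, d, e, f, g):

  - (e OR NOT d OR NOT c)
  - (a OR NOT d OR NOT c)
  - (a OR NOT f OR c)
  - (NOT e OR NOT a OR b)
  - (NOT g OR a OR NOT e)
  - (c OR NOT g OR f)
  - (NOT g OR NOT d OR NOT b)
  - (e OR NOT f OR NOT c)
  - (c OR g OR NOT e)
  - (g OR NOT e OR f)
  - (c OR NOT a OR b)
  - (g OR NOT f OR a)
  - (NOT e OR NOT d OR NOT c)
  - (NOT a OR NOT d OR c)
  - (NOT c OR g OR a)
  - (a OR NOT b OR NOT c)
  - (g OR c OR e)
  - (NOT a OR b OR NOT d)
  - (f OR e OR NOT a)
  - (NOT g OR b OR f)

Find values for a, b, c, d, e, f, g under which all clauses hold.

a=T, b=T, c=T, d=F, e=T, f=F, g=T

Check each clause:
  1. (e OR NOT c OR NOT d) — e is true.
  2. (NOT c OR a OR NOT d) — a is true.
  3. (NOT f OR a OR c) — a is true.
  4. (NOT e OR b OR NOT a) — b is true.
  5. (a OR NOT g OR NOT e) — a is true.
  6. (c OR f OR NOT g) — c is true.
  7. (NOT d OR NOT g OR NOT b) — NOT d is true.
  8. (NOT c OR NOT f OR e) — NOT f is true.
  9. (c OR NOT e OR g) — c is true.
  10. (g OR f OR NOT e) — g is true.
  11. (NOT a OR b OR c) — b is true.
  12. (a OR g OR NOT f) — a is true.
  13. (NOT e OR NOT c OR NOT d) — NOT d is true.
  14. (c OR NOT a OR NOT d) — c is true.
  15. (g OR a OR NOT c) — a is true.
  16. (NOT c OR NOT b OR a) — a is true.
  17. (e OR c OR g) — c is true.
  18. (NOT d OR NOT a OR b) — b is true.
  19. (f OR NOT a OR e) — e is true.
  20. (NOT g OR b OR f) — b is true.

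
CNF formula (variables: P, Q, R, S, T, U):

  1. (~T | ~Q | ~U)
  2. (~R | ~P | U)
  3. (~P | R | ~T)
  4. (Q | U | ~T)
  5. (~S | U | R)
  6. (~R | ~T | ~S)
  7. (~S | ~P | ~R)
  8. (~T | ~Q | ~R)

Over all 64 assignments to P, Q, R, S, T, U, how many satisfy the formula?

Split on R, then T.
  R=1, T=1: remaining (P,Q,S,U) ∈ {(0,0,0,1); (1,0,0,1)} — 2.
  R=1, T=0: Q free; 5 ways for (P,S,U) × 2^1 = 10.
  R=0, T=1: remaining (P,Q,S,U) ∈ {(0,0,0,1); (0,0,1,1); (0,1,0,0)} — 3.
  R=0, T=0: P, Q free; 3 ways for (S,U) × 2^2 = 12.
Total: 2 + 10 + 3 + 12 = 27.

27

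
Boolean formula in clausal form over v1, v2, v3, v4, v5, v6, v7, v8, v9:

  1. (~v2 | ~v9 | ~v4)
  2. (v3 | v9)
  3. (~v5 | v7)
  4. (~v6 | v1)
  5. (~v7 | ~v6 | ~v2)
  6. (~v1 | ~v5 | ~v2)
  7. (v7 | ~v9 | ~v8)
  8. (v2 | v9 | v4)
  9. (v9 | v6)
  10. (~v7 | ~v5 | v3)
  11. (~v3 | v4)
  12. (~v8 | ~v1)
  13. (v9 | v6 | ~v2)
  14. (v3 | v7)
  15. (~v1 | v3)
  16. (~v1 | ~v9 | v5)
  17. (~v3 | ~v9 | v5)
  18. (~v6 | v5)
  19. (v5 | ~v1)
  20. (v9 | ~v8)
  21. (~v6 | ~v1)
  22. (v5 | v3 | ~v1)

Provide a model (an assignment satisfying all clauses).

v1 = F, v2 = T, v3 = F, v4 = F, v5 = F, v6 = F, v7 = T, v8 = F, v9 = T

Check each clause:
  1. (~v2 | ~v4 | ~v9) — ~v4 is true.
  2. (v3 | v9) — v9 is true.
  3. (~v5 | v7) — ~v5 is true.
  4. (~v6 | v1) — ~v6 is true.
  5. (~v6 | ~v2 | ~v7) — ~v6 is true.
  6. (~v5 | ~v2 | ~v1) — ~v5 is true.
  7. (v7 | ~v9 | ~v8) — ~v8 is true.
  8. (v2 | v4 | v9) — v9 is true.
  9. (v9 | v6) — v9 is true.
  10. (v3 | ~v7 | ~v5) — ~v5 is true.
  11. (v4 | ~v3) — ~v3 is true.
  12. (~v1 | ~v8) — ~v8 is true.
  13. (~v2 | v9 | v6) — v9 is true.
  14. (v7 | v3) — v7 is true.
  15. (~v1 | v3) — ~v1 is true.
  16. (~v9 | ~v1 | v5) — ~v1 is true.
  17. (~v3 | ~v9 | v5) — ~v3 is true.
  18. (~v6 | v5) — ~v6 is true.
  19. (v5 | ~v1) — ~v1 is true.
  20. (v9 | ~v8) — ~v8 is true.
  21. (~v1 | ~v6) — ~v6 is true.
  22. (~v1 | v5 | v3) — ~v1 is true.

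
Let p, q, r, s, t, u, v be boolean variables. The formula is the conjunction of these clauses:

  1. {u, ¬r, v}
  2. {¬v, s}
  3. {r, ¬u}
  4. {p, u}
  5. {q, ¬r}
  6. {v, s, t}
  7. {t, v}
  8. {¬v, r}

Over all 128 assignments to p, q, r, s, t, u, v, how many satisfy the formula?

14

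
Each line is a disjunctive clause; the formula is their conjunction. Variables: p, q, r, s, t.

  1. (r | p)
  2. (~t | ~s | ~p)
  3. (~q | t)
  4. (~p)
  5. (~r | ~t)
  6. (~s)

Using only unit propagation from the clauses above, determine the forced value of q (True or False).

False

(~p) is a unit clause: p = False.
From (r | p) and p = False: r = True.
In (~r | ~t), ~r is now false; ~t must hold, so t = False.
From (t | ~q) and t = False: q = False.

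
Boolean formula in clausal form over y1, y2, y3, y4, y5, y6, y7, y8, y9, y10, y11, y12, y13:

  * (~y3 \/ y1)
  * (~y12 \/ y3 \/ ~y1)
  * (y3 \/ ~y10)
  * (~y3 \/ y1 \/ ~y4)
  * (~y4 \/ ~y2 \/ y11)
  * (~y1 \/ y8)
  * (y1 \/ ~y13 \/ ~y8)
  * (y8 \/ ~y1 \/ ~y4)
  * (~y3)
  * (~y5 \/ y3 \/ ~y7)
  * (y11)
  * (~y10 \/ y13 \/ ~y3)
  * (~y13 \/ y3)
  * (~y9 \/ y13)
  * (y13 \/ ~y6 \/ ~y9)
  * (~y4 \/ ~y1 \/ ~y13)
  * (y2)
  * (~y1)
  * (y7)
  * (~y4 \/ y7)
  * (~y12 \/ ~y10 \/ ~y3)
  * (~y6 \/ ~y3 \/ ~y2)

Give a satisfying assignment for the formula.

y1 = False  y2 = True  y3 = False  y4 = True  y5 = False  y6 = False  y7 = True  y8 = True  y9 = False  y10 = False  y11 = True  y12 = False  y13 = False

Unit propagation: (~y3) forces y3 = False.
Unit propagation: (~y10) forces y10 = False.
(y11) is a unit clause, so y11 = True.
The clause (~y13) is unit: y13 must be False.
Unit propagation: (~y9) forces y9 = False.
The clause (y2) is unit: y2 must be True.
Unit propagation: (~y1) forces y1 = False.
Unit propagation: (y7) forces y7 = True.
Unit propagation: (~y5) forces y5 = False.
y4, y6, y8, y12 are now unconstrained; take y4 = True, y6 = False, y8 = True, y12 = False.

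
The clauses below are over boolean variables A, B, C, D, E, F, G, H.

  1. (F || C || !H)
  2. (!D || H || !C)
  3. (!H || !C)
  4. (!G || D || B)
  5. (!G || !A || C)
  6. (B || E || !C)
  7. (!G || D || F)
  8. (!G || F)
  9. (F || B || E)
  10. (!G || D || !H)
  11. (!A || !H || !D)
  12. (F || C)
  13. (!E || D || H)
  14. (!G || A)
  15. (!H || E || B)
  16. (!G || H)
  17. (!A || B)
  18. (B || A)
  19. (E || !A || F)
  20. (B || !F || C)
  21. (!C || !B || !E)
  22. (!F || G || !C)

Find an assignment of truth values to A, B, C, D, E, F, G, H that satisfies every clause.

A = T, B = T, C = F, D = T, E = T, F = T, G = F, H = F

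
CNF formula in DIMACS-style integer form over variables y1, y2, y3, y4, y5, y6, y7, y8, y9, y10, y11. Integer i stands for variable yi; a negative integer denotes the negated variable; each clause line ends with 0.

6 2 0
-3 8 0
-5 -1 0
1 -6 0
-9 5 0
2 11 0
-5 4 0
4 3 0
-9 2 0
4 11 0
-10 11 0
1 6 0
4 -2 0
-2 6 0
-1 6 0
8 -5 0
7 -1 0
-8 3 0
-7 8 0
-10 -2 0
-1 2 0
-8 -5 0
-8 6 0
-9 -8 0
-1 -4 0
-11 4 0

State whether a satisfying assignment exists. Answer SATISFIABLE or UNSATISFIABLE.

y1 = True:
  propagation gives y5=False, y9=False, y6=True, y7=True; an empty clause results — contradiction.
y1 = False:
  propagation gives y6=False; an empty clause results — contradiction.
Every branch closes, so no satisfying assignment exists.

UNSATISFIABLE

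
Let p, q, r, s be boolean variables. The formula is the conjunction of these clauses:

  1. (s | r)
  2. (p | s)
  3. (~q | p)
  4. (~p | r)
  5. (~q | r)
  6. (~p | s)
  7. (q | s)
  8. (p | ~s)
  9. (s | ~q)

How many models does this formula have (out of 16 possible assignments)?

2

The models are:
  p=1 q=0 r=1 s=1
  p=1 q=1 r=1 s=1
Count: 2.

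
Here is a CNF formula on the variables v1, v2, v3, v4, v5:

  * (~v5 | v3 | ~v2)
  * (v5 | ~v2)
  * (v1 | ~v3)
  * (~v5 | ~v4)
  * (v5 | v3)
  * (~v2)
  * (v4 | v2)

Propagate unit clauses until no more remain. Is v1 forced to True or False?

True

Unit clause (~v2) sets v2 = False.
(v2 | v4): since v2 = False, the clause reduces to (v4). v4 = True.
(~v4 | ~v5) with v4 = True leaves only ~v5, so v5 = False.
(v5 | v3) with v5 = False leaves only v3, so v3 = True.
In (~v3 | v1), ~v3 is now false; v1 must hold, so v1 = True.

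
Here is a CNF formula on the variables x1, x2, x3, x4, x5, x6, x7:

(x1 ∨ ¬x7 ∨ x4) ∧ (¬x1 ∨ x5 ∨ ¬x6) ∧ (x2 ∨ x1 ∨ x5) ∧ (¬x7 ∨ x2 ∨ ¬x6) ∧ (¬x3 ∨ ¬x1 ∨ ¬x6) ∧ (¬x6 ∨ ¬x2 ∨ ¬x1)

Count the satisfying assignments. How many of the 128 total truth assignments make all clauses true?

68

Case analysis on x1 and x6:
  x1=1, x6=1: remaining (x2,x3,x4,x5,x7) ∈ {(0,0,0,1,0); (0,0,1,1,0)} — 2.
  x1=1, x6=0: x2, x3, x4, x5, x7 free → 2^5 = 32.
  x1=0, x6=1: x3 free; 8 ways for (x2,x4,x5,x7) × 2^1 = 16.
  x1=0, x6=0: x3 free; 9 ways for (x2,x4,x5,x7) × 2^1 = 18.
Total: 2 + 32 + 16 + 18 = 68.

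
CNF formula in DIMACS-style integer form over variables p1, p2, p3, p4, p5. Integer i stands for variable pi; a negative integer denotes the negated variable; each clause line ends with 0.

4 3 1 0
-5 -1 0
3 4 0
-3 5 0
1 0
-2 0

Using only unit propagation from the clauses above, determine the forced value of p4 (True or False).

Unit clause (p1) sets p1 = True.
From (~p5 | ~p1) and p1 = True: p5 = False.
In (~p3 | p5), p5 is now false; ~p3 must hold, so p3 = False.
(p3 | p4) with p3 = False leaves only p4, so p4 = True.

True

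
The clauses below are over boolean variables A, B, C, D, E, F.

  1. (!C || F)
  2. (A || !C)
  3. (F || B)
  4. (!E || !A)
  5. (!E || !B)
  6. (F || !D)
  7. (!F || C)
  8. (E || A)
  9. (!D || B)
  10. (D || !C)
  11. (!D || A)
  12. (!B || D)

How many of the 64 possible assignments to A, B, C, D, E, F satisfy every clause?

Satisfying assignments:
  A=T B=T C=T D=T E=F F=T
Count: 1.

1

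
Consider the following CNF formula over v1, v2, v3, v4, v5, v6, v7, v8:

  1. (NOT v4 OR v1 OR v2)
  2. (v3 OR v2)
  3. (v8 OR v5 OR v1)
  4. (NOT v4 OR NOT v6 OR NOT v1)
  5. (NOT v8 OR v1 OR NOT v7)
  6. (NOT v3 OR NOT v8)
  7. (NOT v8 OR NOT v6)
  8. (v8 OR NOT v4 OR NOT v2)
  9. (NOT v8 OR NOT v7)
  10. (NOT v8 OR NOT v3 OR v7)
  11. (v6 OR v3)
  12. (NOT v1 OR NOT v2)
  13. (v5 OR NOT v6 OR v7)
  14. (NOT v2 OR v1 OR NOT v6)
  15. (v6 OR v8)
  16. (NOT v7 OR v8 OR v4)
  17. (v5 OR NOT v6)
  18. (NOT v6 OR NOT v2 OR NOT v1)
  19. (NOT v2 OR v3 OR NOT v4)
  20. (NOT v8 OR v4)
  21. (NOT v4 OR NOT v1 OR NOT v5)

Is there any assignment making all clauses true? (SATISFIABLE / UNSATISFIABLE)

SATISFIABLE

Branch on v1: take v1 = True.
  then v2 is forced to False.
  then v3 is forced to True.
  then v8 is forced to False.
  then v6 is forced to True.
  then v4 is forced to False.
  then v7 is forced to False.
  then v5 is forced to True.
So v1 = 1, v2 = 0, v3 = 1, v4 = 0, v5 = 1, v6 = 1, v7 = 0, v8 = 0 is a satisfying assignment.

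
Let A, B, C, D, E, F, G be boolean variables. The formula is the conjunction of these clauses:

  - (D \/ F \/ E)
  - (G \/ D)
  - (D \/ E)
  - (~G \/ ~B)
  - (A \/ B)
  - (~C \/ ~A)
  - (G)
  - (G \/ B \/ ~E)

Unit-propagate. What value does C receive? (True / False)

False

Unit clause (G) sets G = True.
(~G \/ ~B): since G = True, the clause reduces to (~B). B = False.
From (B \/ A) and B = False: A = True.
(~A \/ ~C): since A = True, the clause reduces to (~C). C = False.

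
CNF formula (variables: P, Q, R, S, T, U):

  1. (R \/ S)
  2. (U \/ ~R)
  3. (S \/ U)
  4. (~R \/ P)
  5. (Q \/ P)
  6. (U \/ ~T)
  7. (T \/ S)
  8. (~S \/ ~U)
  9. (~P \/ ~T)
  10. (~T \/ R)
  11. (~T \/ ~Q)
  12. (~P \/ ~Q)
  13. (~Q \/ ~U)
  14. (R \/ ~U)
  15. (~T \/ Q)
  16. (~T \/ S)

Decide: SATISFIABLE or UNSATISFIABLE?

SATISFIABLE

Branch on P: take P = True.
  then T is forced to False.
  then S is forced to True.
  then U is forced to False.
  then R is forced to False.
  then Q is forced to False.
So P=True, Q=False, R=False, S=True, T=False, U=False is a satisfying assignment.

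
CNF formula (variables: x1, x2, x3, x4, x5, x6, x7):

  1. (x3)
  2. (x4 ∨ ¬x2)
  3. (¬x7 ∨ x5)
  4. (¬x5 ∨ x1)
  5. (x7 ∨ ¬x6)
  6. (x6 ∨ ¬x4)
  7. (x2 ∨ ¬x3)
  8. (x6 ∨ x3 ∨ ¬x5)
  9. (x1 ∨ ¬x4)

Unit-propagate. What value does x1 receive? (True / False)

(x3) stands alone — x3 = True.
In (x2 ∨ ¬x3), ¬x3 is now false; x2 must hold, so x2 = True.
From (¬x2 ∨ x4) and x2 = True: x4 = True.
(¬x4 ∨ x6) with x4 = True leaves only x6, so x6 = True.
From (x7 ∨ ¬x6) and x6 = True: x7 = True.
(x5 ∨ ¬x7) with x7 = True leaves only x5, so x5 = True.
(x1 ∨ ¬x5): since x5 = True, the clause reduces to (x1). x1 = True.

True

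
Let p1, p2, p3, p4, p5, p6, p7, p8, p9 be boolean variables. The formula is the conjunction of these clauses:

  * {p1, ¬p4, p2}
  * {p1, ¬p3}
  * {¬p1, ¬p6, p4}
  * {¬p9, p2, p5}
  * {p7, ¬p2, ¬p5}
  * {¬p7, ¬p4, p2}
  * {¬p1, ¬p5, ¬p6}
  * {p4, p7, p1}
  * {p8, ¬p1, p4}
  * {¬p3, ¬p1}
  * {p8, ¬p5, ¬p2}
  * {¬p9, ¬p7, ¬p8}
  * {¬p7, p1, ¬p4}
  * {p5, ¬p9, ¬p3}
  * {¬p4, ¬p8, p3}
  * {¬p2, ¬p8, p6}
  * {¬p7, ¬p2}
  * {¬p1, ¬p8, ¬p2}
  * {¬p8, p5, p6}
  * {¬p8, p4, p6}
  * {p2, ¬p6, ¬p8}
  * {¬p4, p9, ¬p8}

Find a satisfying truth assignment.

Branch on p1: take p1 = True.
  then p3 is forced to False.
For the remaining variables, p2 = False, p4 = True, p5 = True, p6 = False, p7 = False, p8 = False, p9 = False works.
Check each clause:
  1. {p2, p1, ¬p4} — p1 is true.
  2. {p1, ¬p3} — p1 is true.
  3. {¬p6, p4, ¬p1} — ¬p6 is true.
  4. {¬p9, p5, p2} — p5 is true.
  5. {¬p2, p7, ¬p5} — ¬p2 is true.
  6. {p2, ¬p4, ¬p7} — ¬p7 is true.
  7. {¬p5, ¬p6, ¬p1} — ¬p6 is true.
  8. {p7, p4, p1} — p1 is true.
  9. {p8, ¬p1, p4} — p4 is true.
  10. {¬p1, ¬p3} — ¬p3 is true.
  11. {¬p5, ¬p2, p8} — ¬p2 is true.
  12. {¬p7, ¬p8, ¬p9} — ¬p8 is true.
  13. {¬p7, ¬p4, p1} — ¬p7 is true.
  14. {¬p9, ¬p3, p5} — ¬p3 is true.
  15. {¬p8, ¬p4, p3} — ¬p8 is true.
  16. {p6, ¬p8, ¬p2} — ¬p8 is true.
  17. {¬p2, ¬p7} — ¬p7 is true.
  18. {¬p1, ¬p8, ¬p2} — ¬p8 is true.
  19. {p5, p6, ¬p8} — ¬p8 is true.
  20. {p4, ¬p8, p6} — ¬p8 is true.
  21. {¬p6, p2, ¬p8} — ¬p8 is true.
  22. {¬p4, p9, ¬p8} — ¬p8 is true.

p1=T, p2=F, p3=F, p4=T, p5=T, p6=F, p7=F, p8=F, p9=F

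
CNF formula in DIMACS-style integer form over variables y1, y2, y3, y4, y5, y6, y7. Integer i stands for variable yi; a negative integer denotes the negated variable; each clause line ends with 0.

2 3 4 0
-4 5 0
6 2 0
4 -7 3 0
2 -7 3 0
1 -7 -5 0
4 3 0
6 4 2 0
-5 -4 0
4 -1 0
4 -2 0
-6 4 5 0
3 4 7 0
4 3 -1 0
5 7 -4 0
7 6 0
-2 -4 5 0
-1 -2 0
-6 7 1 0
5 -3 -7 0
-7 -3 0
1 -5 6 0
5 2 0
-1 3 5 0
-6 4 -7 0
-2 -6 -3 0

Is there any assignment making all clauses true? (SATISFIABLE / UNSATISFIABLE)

UNSATISFIABLE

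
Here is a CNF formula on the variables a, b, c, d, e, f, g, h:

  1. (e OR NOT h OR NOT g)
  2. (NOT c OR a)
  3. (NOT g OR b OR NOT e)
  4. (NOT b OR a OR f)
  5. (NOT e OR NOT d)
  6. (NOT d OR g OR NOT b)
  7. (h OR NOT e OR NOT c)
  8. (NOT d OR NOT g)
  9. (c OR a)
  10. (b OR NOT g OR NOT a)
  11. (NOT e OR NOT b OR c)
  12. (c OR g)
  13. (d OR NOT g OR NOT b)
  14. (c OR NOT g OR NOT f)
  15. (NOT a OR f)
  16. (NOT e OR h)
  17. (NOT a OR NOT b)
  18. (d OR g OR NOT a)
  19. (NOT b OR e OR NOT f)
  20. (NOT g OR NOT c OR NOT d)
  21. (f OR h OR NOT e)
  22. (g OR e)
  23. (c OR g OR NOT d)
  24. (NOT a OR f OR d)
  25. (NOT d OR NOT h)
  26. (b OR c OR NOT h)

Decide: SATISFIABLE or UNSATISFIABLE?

g = True:
  propagation gives d=False, b=False, e=False, h=False; an empty clause results — contradiction.
g = False:
  propagation gives c=True, a=True, f=True, b=False; an empty clause results — contradiction.
Every branch closes, so no satisfying assignment exists.

UNSATISFIABLE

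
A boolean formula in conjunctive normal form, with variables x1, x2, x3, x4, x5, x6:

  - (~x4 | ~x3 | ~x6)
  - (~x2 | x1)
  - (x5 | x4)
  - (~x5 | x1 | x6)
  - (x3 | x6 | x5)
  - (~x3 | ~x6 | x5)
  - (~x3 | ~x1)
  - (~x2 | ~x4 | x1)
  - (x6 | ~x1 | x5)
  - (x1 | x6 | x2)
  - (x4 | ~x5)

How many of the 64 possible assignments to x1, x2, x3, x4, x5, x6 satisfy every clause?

The models are:
  x1=F x2=F x3=F x4=T x5=F x6=T
  x1=F x2=F x3=F x4=T x5=T x6=T
  x1=T x2=F x3=F x4=T x5=F x6=T
  x1=T x2=F x3=F x4=T x5=T x6=F
  x1=T x2=F x3=F x4=T x5=T x6=T
  x1=T x2=T x3=F x4=T x5=F x6=T
  x1=T x2=T x3=F x4=T x5=T x6=F
  x1=T x2=T x3=F x4=T x5=T x6=T
Count: 8.

8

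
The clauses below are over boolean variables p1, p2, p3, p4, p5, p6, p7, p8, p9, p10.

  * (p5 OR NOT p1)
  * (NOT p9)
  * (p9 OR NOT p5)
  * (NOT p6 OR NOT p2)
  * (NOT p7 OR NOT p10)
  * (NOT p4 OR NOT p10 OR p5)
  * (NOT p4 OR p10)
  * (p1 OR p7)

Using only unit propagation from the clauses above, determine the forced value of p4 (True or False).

False

(NOT p9) stands alone — p9 = False.
In (p9 OR NOT p5), p9 is now false; NOT p5 must hold, so p5 = False.
(p5 OR NOT p1) with p5 = False leaves only NOT p1, so p1 = False.
In (p7 OR p1), p1 is now false; p7 must hold, so p7 = True.
From (NOT p10 OR NOT p7) and p7 = True: p10 = False.
(p10 OR NOT p4) with p10 = False leaves only NOT p4, so p4 = False.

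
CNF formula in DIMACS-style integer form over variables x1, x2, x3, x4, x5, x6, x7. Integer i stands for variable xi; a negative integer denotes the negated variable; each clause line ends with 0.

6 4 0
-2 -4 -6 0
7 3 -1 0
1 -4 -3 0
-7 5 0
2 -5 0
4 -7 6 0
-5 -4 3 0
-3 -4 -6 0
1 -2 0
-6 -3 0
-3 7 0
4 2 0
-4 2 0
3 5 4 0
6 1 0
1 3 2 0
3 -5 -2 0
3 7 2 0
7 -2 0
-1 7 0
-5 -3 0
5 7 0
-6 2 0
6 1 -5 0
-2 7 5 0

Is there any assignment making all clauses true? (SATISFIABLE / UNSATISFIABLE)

UNSATISFIABLE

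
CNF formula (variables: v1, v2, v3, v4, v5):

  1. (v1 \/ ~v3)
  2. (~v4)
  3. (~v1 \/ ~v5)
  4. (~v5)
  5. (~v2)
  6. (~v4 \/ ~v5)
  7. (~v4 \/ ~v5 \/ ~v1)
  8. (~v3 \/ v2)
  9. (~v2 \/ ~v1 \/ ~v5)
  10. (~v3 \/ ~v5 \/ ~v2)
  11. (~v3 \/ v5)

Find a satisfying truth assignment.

v1=True, v2=False, v3=False, v4=False, v5=False

(~v4) is a unit clause, so v4 = False.
The clause (~v5) is unit: v5 must be False.
(~v2) is a unit clause, so v2 = False.
Unit propagation: (~v3) forces v3 = False.
v1 is now unconstrained; take v1 = True.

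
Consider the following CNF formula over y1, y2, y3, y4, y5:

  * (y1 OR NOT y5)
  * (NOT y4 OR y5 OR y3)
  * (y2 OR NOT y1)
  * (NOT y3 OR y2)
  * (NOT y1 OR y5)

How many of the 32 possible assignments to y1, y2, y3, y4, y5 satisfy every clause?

8

Case analysis on y1 and y5:
  y1=T, y5=T: remaining (y2,y3,y4) ∈ {(T,F,F); (T,F,T); (T,T,F); (T,T,T)} — 4.
  y1=T, y5=F: a clause becomes empty — 0.
  y1=F, y5=T: a clause becomes empty — 0.
  y1=F, y5=F: remaining (y2,y3,y4) ∈ {(F,F,F); (T,F,F); (T,T,F); (T,T,T)} — 4.
Total: 4 + 0 + 0 + 4 = 8.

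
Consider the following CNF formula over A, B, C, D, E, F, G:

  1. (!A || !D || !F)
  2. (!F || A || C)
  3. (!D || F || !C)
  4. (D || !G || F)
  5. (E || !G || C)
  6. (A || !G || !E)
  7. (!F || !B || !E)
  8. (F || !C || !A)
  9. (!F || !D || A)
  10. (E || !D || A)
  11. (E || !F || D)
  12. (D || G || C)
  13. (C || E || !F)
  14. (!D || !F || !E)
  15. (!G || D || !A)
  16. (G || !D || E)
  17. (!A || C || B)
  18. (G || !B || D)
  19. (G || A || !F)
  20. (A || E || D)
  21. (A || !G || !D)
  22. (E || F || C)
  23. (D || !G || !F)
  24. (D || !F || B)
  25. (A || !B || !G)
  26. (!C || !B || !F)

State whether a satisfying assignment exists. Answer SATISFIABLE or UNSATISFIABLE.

SATISFIABLE

Try A = True.
Branch on B: take B = True.
Try C = False.
For the remaining variables, D = True, E = True, F = False, G = True works.
So A=T, B=T, C=F, D=T, E=T, F=F, G=T is a satisfying assignment.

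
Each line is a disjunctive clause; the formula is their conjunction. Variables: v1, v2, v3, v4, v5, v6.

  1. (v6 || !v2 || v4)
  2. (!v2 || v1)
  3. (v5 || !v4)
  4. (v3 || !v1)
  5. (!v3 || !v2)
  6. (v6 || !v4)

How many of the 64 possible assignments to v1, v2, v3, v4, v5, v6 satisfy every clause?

Case analysis on v2 and v4:
  v2=T, v4=T: a clause becomes empty — 0.
  v2=T, v4=F: a clause becomes empty — 0.
  v2=F, v4=T: remaining (v1,v3,v5,v6) ∈ {(F,F,T,T); (F,T,T,T); (T,T,T,T)} — 3.
  v2=F, v4=F: v5, v6 free; 3 ways for (v1,v3) × 2^2 = 12.
Total: 0 + 0 + 3 + 12 = 15.

15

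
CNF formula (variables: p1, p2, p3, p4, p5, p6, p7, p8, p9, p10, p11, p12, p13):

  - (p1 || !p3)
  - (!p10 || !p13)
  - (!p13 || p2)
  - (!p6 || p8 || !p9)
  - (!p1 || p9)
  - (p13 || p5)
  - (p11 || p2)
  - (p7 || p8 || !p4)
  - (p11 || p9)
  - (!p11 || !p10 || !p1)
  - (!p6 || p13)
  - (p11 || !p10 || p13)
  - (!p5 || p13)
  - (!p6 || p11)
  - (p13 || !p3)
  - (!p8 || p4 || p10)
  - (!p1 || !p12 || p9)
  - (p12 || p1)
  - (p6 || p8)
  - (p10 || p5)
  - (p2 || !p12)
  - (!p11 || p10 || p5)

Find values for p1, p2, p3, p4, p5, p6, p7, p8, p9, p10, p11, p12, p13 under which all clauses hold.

p1 = 0  p2 = 1  p3 = 0  p4 = 1  p5 = 1  p6 = 1  p7 = 0  p8 = 1  p9 = 0  p10 = 0  p11 = 1  p12 = 1  p13 = 1

Check each clause:
  1. (!p3 || p1) — !p3 is true.
  2. (!p13 || !p10) — !p10 is true.
  3. (p2 || !p13) — p2 is true.
  4. (!p6 || p8 || !p9) — p8 is true.
  5. (p9 || !p1) — !p1 is true.
  6. (p5 || p13) — p5 is true.
  7. (p2 || p11) — p2 is true.
  8. (p7 || p8 || !p4) — p8 is true.
  9. (p9 || p11) — p11 is true.
  10. (!p10 || !p11 || !p1) — !p10 is true.
  11. (p13 || !p6) — p13 is true.
  12. (p11 || p13 || !p10) — p11 is true.
  13. (!p5 || p13) — p13 is true.
  14. (p11 || !p6) — p11 is true.
  15. (p13 || !p3) — p13 is true.
  16. (!p8 || p4 || p10) — p4 is true.
  17. (p9 || !p1 || !p12) — !p1 is true.
  18. (p12 || p1) — p12 is true.
  19. (p6 || p8) — p8 is true.
  20. (p10 || p5) — p5 is true.
  21. (!p12 || p2) — p2 is true.
  22. (p10 || !p11 || p5) — p5 is true.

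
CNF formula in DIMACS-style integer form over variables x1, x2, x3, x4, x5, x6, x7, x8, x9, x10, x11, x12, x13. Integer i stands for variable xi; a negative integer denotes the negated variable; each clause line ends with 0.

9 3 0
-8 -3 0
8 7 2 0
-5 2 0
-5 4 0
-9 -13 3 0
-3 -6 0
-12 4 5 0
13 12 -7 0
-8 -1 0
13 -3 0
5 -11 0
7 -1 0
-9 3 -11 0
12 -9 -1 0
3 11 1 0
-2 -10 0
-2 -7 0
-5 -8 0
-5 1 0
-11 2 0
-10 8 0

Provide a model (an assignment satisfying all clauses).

x1=False, x2=True, x3=True, x4=True, x5=False, x6=False, x7=False, x8=False, x9=True, x10=False, x11=False, x12=True, x13=True

x4 occurs only positively in the remaining clauses — set x4 = True.
Pure literal: x6 appears only negated; assign x6 = False.
Set x1 = False and propagate.
  then x5 is forced to False.
  then x11 is forced to False.
  then x3 is forced to True.
  then x8 is forced to False.
  then x13 is forced to True.
  then x10 is forced to False.
For the remaining variables, x2 = True, x7 = False, x9 = True, x12 = True works.
Every clause has at least one true literal under this assignment.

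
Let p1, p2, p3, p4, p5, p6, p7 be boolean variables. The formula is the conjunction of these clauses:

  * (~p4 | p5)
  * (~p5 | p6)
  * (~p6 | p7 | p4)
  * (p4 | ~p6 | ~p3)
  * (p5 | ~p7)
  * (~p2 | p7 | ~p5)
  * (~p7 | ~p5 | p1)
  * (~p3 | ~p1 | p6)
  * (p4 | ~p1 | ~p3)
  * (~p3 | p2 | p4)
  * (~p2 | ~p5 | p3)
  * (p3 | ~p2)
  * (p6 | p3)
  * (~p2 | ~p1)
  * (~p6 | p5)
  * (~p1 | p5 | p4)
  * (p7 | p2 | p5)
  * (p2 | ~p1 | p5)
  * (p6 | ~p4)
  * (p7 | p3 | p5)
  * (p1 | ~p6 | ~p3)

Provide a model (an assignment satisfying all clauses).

p1=False, p2=False, p3=False, p4=True, p5=True, p6=True, p7=False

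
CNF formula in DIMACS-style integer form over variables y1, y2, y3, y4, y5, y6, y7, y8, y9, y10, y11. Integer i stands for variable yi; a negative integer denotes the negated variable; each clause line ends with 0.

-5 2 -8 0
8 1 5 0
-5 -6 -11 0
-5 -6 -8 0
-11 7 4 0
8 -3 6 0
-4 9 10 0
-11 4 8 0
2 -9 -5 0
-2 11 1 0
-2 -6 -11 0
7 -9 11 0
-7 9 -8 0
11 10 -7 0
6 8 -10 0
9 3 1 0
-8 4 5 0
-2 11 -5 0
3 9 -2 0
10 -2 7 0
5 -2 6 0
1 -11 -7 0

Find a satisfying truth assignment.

y1=1, y2=0, y3=0, y4=1, y5=0, y6=0, y7=0, y8=1, y9=0, y10=1, y11=1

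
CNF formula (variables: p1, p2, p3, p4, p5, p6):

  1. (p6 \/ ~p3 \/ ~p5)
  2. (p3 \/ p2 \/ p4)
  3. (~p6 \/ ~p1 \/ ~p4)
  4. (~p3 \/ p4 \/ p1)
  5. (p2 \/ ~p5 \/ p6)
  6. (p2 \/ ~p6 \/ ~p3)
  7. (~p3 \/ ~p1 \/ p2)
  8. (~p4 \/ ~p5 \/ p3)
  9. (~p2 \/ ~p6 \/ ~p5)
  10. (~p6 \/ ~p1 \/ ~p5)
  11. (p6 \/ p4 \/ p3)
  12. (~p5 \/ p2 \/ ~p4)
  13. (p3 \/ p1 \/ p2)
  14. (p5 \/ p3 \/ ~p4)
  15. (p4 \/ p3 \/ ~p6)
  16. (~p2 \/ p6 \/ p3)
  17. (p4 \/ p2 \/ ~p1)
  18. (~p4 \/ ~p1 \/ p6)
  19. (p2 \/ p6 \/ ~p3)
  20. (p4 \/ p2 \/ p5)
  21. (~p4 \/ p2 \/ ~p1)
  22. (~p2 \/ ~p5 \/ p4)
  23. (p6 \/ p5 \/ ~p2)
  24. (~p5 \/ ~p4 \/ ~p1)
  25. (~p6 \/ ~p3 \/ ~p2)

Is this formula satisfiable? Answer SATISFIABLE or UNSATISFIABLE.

UNSATISFIABLE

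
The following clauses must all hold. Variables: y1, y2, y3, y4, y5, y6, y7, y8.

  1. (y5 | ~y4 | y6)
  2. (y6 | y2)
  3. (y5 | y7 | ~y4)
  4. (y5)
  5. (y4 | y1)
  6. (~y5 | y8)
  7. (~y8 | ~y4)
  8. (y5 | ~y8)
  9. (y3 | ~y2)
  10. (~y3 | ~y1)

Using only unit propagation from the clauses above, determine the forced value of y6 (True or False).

(y5) stands alone — y5 = True.
(~y5 | y8) with y5 = True leaves only y8, so y8 = True.
In (~y4 | ~y8), ~y8 is now false; ~y4 must hold, so y4 = False.
(y4 | y1) with y4 = False leaves only y1, so y1 = True.
In (~y1 | ~y3), ~y1 is now false; ~y3 must hold, so y3 = False.
(y3 | ~y2): since y3 = False, the clause reduces to (~y2). y2 = False.
From (y6 | y2) and y2 = False: y6 = True.

True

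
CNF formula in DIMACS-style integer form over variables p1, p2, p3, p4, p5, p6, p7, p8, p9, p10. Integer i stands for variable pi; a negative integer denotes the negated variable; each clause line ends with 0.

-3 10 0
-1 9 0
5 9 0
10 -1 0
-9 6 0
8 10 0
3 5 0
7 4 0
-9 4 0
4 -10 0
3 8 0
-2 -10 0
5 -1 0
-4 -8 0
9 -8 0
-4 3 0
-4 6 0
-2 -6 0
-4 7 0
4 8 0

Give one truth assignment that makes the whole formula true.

Pure literal: p1 appears only negated; assign p1 = False.
p2 occurs only negated in the remaining clauses — set p2 = False.
Try p3 = True.
  then p10 is forced to True.
  then p4 is forced to True.
  then p8 is forced to False.
  then p6 is forced to True.
  then p7 is forced to True.
Set p5 = True and propagate.
p9 is now unconstrained; take p9 = False.
Every clause has at least one true literal under this assignment.

p1=False  p2=False  p3=True  p4=True  p5=True  p6=True  p7=True  p8=False  p9=False  p10=True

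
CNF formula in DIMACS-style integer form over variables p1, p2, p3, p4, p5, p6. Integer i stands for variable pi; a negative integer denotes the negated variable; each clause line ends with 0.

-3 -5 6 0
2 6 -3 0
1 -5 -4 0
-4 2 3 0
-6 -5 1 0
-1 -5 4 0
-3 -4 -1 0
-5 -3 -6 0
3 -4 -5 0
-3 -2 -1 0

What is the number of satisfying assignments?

Case analysis on p3 and p5:
  p3=1, p5=1: a clause becomes empty — 0.
  p3=1, p5=0: 7 of the 16 assignments to (p1,p2,p4,p6) work.
  p3=0, p5=1: remaining (p1,p2,p4,p6) ∈ {(0,0,0,0); (0,1,0,0)} — 2.
  p3=0, p5=0: p1, p6 free; 3 ways for (p2,p4) × 2^2 = 12.
Total: 0 + 7 + 2 + 12 = 21.

21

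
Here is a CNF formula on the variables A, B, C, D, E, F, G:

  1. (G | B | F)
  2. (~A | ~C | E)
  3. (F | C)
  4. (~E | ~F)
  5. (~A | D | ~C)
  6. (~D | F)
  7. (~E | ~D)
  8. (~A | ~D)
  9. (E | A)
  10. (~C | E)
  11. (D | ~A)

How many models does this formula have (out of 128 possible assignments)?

3

Satisfying assignments:
  A=0 B=0 C=1 D=0 E=1 F=0 G=1
  A=0 B=1 C=1 D=0 E=1 F=0 G=0
  A=0 B=1 C=1 D=0 E=1 F=0 G=1
Count: 3.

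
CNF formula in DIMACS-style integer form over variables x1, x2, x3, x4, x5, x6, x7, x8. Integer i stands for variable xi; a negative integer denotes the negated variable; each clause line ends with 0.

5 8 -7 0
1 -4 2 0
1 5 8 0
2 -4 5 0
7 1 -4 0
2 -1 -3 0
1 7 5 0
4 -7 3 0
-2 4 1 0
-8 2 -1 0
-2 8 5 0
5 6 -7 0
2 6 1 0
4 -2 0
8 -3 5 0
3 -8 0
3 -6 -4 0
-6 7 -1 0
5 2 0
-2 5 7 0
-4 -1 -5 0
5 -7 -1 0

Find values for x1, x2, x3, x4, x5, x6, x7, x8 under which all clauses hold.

x1=F  x2=T  x3=T  x4=T  x5=T  x6=F  x7=T  x8=F

Check each clause:
  1. (!x7 || x8 || x5) — x5 is true.
  2. (!x4 || x2 || x1) — x2 is true.
  3. (x8 || x1 || x5) — x5 is true.
  4. (!x4 || x2 || x5) — x2 is true.
  5. (x7 || x1 || !x4) — x7 is true.
  6. (!x3 || !x1 || x2) — x2 is true.
  7. (x5 || x7 || x1) — x5 is true.
  8. (x3 || !x7 || x4) — x3 is true.
  9. (!x2 || x1 || x4) — x4 is true.
  10. (x2 || !x1 || !x8) — !x8 is true.
  11. (!x2 || x8 || x5) — x5 is true.
  12. (x6 || !x7 || x5) — x5 is true.
  13. (x1 || x2 || x6) — x2 is true.
  14. (x4 || !x2) — x4 is true.
  15. (x5 || !x3 || x8) — x5 is true.
  16. (!x8 || x3) — !x8 is true.
  17. (x3 || !x6 || !x4) — !x6 is true.
  18. (!x1 || x7 || !x6) — !x6 is true.
  19. (x5 || x2) — x2 is true.
  20. (!x2 || x5 || x7) — x5 is true.
  21. (!x1 || !x5 || !x4) — !x1 is true.
  22. (!x7 || !x1 || x5) — x5 is true.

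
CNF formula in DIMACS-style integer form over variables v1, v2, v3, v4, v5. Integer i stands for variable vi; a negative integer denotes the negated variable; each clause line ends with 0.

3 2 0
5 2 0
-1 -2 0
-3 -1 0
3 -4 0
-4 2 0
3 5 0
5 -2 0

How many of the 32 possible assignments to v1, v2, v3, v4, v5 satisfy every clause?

Satisfying assignments:
  v1=F v2=F v3=T v4=F v5=T
  v1=F v2=T v3=F v4=F v5=T
  v1=F v2=T v3=T v4=F v5=T
  v1=F v2=T v3=T v4=T v5=T
Count: 4.

4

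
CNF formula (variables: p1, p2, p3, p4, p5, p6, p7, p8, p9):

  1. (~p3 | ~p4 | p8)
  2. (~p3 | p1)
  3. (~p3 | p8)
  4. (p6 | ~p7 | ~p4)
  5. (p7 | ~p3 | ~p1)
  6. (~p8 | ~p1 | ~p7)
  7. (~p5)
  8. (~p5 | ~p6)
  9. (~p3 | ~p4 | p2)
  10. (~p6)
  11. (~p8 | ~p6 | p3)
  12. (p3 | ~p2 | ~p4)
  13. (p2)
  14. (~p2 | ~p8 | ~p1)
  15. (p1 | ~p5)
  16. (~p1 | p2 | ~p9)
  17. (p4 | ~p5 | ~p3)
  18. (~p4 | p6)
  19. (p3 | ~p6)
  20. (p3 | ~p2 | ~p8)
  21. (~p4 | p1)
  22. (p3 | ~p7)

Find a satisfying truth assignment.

p1=True, p2=True, p3=False, p4=False, p5=False, p6=False, p7=False, p8=False, p9=True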